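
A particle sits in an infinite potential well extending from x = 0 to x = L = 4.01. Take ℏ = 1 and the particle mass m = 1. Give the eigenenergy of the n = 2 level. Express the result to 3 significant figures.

The infinite-well eigenfunctions ψ_n = √(2/L) sin(nπx/L) vanish at both walls, giving E_n = n²π²ℏ²/(2mL²).
E_2 = 2² × π² / (2 × 1 × 4.01²) = 1.228.

E = 1.23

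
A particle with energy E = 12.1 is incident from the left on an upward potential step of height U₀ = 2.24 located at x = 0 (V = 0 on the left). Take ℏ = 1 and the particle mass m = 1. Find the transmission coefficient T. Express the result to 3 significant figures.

T = 0.997

On each side the TISE gives plane waves with k = √(2m(E − V))/ℏ: k₁ = √(2·1·12.1) = 4.919, k₂ = √(2·1·9.86) = 4.441.
Continuity of ψ and ψ′ at the step yields the reflection amplitude r = (k₁ − k₂)/(k₁ + k₂) = 0.05114; thus R = |r|² = 0.002615, T = 0.9974.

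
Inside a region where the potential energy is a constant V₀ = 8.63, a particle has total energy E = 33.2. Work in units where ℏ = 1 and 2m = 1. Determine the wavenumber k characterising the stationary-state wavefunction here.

k = 4.96

With E > V₀ the solution is oscillatory, ψ ∝ e^{±ikx} with k = √(2m(E − V₀))/ℏ.
k = √(2 × 0.5 × 24.57) = 4.957.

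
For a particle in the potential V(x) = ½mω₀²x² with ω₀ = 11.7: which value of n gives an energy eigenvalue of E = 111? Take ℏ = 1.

E_n = ℏω₀(n + ½) ⇒ n = E/(ℏω₀) − ½ = 111/11.7 − 0.5 = 8.987 → n = 9.

n = 9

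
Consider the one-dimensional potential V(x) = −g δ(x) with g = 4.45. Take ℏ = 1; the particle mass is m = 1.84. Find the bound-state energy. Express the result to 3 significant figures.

E = -18.2

For x ≠ 0 the bound state is ψ ∝ e^{−κ|x|}; integrating the TISE across the delta gives the cusp condition 2κ = 2mg/ℏ², so κ = 8.188.
Then E = −ℏ²κ²/(2m) = −mg²/(2ℏ²) = -18.22.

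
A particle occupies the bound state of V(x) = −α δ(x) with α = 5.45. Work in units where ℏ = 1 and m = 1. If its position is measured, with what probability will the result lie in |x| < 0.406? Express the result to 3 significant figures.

The normalised bound state is ψ = √κ e^{−κ|x|} with κ = mα/ℏ² = 5.450.
P(|x| < d) = ∫_{−d}^{d} κ e^{−2κ|x|} dx = 1 − e^{−2κd} = 1 − e^{−4.425} = 0.9880.

P = 0.988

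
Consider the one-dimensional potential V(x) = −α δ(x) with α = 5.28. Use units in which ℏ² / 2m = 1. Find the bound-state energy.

E = -6.97

The bound state is ψ(x) = √κ e^{−κ|x|}. The derivative jump ψ'(0⁺) − ψ'(0⁻) = −(2mα/ℏ²)ψ(0) fixes κ = mα/ℏ² = 2.640.
Then E = −ℏ²κ²/(2m) = −mα²/(2ℏ²) = -6.970.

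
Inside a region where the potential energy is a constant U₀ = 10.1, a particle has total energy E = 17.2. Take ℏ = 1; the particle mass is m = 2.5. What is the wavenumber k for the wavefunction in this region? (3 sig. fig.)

With E > U₀ the solution is oscillatory, ψ ∝ e^{±ikx} with k = √(2m(E − U₀))/ℏ.
k = √(2 × 2.5 × 7.1) = 5.958.

k = 5.96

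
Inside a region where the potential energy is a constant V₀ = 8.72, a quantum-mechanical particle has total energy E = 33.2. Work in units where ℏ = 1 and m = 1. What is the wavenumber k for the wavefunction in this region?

k = 7.00

With E > V₀ the solution is oscillatory, ψ ∝ e^{±ikx} with k = √(2m(E − V₀))/ℏ.
k = √(2 × 1 × 24.48) = 6.997.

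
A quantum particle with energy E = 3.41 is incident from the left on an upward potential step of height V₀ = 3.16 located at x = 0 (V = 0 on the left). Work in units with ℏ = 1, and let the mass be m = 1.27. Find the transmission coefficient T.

The wavenumbers are k₁ = √(2mE)/ℏ = 2.943 on the left and k₂ = √(2m(E − V₀))/ℏ = 0.7969 on the right.
Matching ψ and ψ′ at x = 0 gives r = (k₁ − k₂)/(k₁ + k₂), so R = r² = 0.3293 and T = 1 − R = 0.6707.

T = 0.671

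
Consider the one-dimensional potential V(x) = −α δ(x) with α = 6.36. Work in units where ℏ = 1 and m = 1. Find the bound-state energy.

E = -20.2

For x ≠ 0 the bound state is ψ ∝ e^{−κ|x|}; integrating the TISE across the delta gives the cusp condition 2κ = 2mα/ℏ², so κ = 6.360.
Then E = −ℏ²κ²/(2m) = −mα²/(2ℏ²) = -20.22.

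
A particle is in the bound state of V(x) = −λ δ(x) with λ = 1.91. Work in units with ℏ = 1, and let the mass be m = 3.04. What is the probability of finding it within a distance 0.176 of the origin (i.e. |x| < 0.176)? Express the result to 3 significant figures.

P = 0.870

The normalised bound state is ψ = √κ e^{−κ|x|} with κ = mλ/ℏ² = 5.806.
P(|x| < d) = ∫_{−d}^{d} κ e^{−2κ|x|} dx = 1 − e^{−2κd} = 1 − e^{−2.044} = 0.8705.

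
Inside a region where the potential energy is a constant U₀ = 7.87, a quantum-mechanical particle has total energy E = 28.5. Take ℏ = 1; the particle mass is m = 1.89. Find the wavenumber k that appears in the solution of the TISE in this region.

With E > U₀ the solution is oscillatory, ψ ∝ e^{±ikx} with k = √(2m(E − U₀))/ℏ.
k = √(2 × 1.89 × 20.63) = 8.831.

k = 8.83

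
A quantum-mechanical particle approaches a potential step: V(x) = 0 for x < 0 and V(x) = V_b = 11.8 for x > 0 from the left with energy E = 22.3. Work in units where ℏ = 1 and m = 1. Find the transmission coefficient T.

The wavenumbers are k₁ = √(2mE)/ℏ = 6.678 on the left and k₂ = √(2m(E − V_b))/ℏ = 4.583 on the right.
Matching ψ and ψ′ at x = 0 gives r = (k₁ − k₂)/(k₁ + k₂), so R = r² = 0.03464 and T = 1 − R = 0.9654.

T = 0.965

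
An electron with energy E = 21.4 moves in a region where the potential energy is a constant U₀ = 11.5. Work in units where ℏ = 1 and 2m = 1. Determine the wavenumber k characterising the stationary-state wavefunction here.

With E > U₀ the solution is oscillatory, ψ ∝ e^{±ikx} with k = √(2m(E − U₀))/ℏ.
k = √(2 × 0.5 × 9.9) = 3.146.

k = 3.15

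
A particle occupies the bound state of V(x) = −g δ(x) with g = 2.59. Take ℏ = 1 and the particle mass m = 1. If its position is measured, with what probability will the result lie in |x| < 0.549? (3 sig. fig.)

P = 0.942

The normalised bound state is ψ = √κ e^{−κ|x|} with κ = mg/ℏ² = 2.590.
P(|x| < d) = ∫_{−d}^{d} κ e^{−2κ|x|} dx = 1 − e^{−2κd} = 1 − e^{−2.844} = 0.9418.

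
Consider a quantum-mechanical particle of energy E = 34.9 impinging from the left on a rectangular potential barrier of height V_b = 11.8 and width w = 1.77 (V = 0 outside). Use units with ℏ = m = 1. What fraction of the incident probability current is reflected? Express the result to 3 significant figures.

R = 0.0111

Above the barrier the interior wavenumber is k₂ = √(2m(E − V_b))/ℏ = 6.797, giving phase k₂w = 12.03.
Matching at both interfaces gives T⁻¹ = 1 + V_b² sin²(k₂w) / [4E(E − V_b)] = 1.011, hence T = 0.989.
R = 1 − T = 0.0111.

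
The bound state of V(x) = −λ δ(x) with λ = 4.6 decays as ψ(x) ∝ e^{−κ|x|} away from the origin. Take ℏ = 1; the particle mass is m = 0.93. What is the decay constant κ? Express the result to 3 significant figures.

κ = 4.28

Integrate −(ℏ²/2m)ψ'' − λδ(x)ψ = Eψ from −ε to +ε: the ψ'' term gives ψ'(0⁺) − ψ'(0⁻) and the δ term gives −(2mλ/ℏ²)ψ(0).
With ψ ∝ e^{−κ|x|} this yields −2κ = −2mλ/ℏ², so κ = mλ/ℏ² = 4.278.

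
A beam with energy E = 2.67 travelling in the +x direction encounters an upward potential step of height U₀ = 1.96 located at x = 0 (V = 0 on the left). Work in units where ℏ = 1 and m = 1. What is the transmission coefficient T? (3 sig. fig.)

T = 0.898

The wavenumbers are k₁ = √(2mE)/ℏ = 2.311 on the left and k₂ = √(2m(E − U₀))/ℏ = 1.192 on the right.
Continuity of ψ and ψ′ at the step yields the reflection amplitude r = (k₁ − k₂)/(k₁ + k₂) = 0.3195; thus R = |r|² = 0.1021, T = 0.8979.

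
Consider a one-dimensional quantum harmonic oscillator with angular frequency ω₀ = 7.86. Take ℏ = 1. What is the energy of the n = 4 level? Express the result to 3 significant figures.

E = 35.4

Using E_n = (n + ½)ℏω₀: E_4 = 4.5 × 7.86 = 35.37.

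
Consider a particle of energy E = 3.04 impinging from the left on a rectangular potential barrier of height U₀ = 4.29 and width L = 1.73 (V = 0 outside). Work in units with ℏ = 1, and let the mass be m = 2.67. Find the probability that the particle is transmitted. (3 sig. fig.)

T = 0.000433

E < U₀: inside the barrier ψ ∝ e^{±κx} with κ = √(2m(U₀ − E))/ℏ = 2.584.
κL = 4.470, sinh(κL) = 43.66.
Matching ψ, ψ′ at both faces gives T = [1 + U₀² sinh²(κL) / (4E(U₀ − E))]⁻¹ = 1/2309 = 0.000433.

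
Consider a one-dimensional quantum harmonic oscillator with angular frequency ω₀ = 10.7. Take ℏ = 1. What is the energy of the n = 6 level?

E = 69.6

Using E_n = (n + ½)ℏω₀: E_6 = 6.5 × 10.7 = 69.55.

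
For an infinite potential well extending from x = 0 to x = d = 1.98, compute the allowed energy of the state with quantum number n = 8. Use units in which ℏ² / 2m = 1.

E = 161

Requiring ψ(0) = ψ(d) = 0 quantises k = nπ/d, hence E_n = ℏ²k²/2m = n²π²ℏ²/(2md²).
E_8 = 8² × π² / (2 × 0.5 × 1.98²) = 161.1.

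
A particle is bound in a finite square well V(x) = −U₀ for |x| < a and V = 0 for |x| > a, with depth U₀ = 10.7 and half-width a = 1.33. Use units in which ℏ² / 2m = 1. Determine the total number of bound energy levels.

The dimensionless depth is z₀ = a√(2mU₀)/ℏ = 1.33 × √(10.70) = 4.351.
The even/odd transcendental equations gain one root per π/2 in z₀, giving N = 1 + ⌊2z₀/π⌋ = 1 + ⌊2.770⌋ = 3.

N = 3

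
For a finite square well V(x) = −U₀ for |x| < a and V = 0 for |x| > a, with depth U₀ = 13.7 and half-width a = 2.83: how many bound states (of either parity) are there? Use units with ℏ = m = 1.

N = 10

Define the well-strength parameter z₀ = (a/ℏ)√(2mU₀) = 2.83 × √(2·1·13.7) = 14.81.
The even/odd transcendental equations gain one root per π/2 in z₀, giving N = 1 + ⌊2z₀/π⌋ = 1 + ⌊9.431⌋ = 10.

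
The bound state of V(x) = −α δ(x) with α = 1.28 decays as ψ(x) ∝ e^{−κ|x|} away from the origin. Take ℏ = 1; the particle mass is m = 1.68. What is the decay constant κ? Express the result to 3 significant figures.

κ = 2.15

Integrate −(ℏ²/2m)ψ'' − αδ(x)ψ = Eψ from −ε to +ε: the ψ'' term gives ψ'(0⁺) − ψ'(0⁻) and the δ term gives −(2mα/ℏ²)ψ(0).
With ψ ∝ e^{−κ|x|} this yields −2κ = −2mα/ℏ², so κ = mα/ℏ² = 2.150.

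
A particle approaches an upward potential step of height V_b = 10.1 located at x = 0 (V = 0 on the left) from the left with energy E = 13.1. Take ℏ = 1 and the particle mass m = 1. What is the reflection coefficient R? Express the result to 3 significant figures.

R = 0.124

On each side the TISE gives plane waves with k = √(2m(E − V))/ℏ: k₁ = √(2·1·13.1) = 5.119, k₂ = √(2·1·3) = 2.449.
Matching ψ and ψ′ at x = 0 gives r = (k₁ − k₂)/(k₁ + k₂), so R = r² = 0.1244 and T = 1 − R = 0.8756.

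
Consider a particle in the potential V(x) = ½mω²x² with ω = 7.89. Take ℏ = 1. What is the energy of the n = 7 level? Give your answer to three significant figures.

Using E_n = (n + ½)ℏω: E_7 = 7.5 × 7.89 = 59.18.

E = 59.2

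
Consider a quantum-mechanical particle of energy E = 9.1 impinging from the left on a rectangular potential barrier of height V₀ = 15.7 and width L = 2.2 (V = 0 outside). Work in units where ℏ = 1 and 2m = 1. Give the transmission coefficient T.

T = 0.0000481

E < V₀: inside the barrier ψ ∝ e^{±κx} with κ = √(2m(V₀ − E))/ℏ = 2.569.
κL = 5.652, sinh(κL) = 142.4.
The exact tunnelling result is T⁻¹ = 1 + V₀² sinh²(κL) / [4E(V₀ − E)] = 20810, so T = 0.0000481.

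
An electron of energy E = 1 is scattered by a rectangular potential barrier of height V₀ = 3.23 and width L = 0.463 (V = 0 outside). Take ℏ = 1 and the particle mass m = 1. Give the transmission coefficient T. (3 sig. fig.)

Since E < V₀ the interior solution is evanescent with decay constant κ = √(2m(V₀ − E))/ℏ = 2.112.
κL = 0.9778, sinh(κL) = 1.141.
Matching ψ, ψ′ at both faces gives T = [1 + V₀² sinh²(κL) / (4E(V₀ − E))]⁻¹ = 1/2.523 = 0.396.

T = 0.396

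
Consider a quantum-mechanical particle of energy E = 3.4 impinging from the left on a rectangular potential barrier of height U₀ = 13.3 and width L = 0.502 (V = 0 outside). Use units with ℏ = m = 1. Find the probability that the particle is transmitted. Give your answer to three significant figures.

E < U₀: inside the barrier ψ ∝ e^{±κx} with κ = √(2m(U₀ − E))/ℏ = 4.450.
κL = 2.234, sinh(κL) = 4.614.
The exact tunnelling result is T⁻¹ = 1 + U₀² sinh²(κL) / [4E(U₀ − E)] = 28.97, so T = 0.0345.

T = 0.0345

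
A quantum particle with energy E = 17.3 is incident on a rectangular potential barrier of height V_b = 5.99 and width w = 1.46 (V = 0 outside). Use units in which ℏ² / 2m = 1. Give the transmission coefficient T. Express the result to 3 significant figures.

T = 0.958

Above the barrier the interior wavenumber is k₂ = √(2m(E − V_b))/ℏ = 3.363, giving phase k₂w = 4.910.
Matching at both interfaces gives T⁻¹ = 1 + V_b² sin²(k₂w) / [4E(E − V_b)] = 1.044, hence T = 0.958.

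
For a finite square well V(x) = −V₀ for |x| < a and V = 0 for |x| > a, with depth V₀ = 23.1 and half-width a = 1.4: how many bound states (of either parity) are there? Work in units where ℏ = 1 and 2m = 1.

Define the well-strength parameter z₀ = (a/ℏ)√(2mV₀) = 1.4 × √(2·0.5·23.1) = 6.729.
A new bound state (alternating even/odd) appears each time z₀ passes a multiple of π/2, so N = ⌊2z₀/π⌋ + 1 = ⌊4.284⌋ + 1 = 5.

N = 5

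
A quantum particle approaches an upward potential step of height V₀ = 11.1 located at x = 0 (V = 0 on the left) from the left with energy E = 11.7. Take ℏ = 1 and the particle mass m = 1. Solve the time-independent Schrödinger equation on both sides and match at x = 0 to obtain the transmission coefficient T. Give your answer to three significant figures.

On each side the TISE gives plane waves with k = √(2m(E − V))/ℏ: k₁ = √(2·1·11.7) = 4.837, k₂ = √(2·1·0.6) = 1.095.
Matching ψ and ψ′ at x = 0 gives r = (k₁ − k₂)/(k₁ + k₂), so R = r² = 0.3978 and T = 1 − R = 0.6022.

T = 0.602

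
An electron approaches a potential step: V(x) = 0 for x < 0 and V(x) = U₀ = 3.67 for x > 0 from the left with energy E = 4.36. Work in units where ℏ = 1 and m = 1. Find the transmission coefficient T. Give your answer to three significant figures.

T = 0.814

The wavenumbers are k₁ = √(2mE)/ℏ = 2.953 on the left and k₂ = √(2m(E − U₀))/ℏ = 1.175 on the right.
Continuity of ψ and ψ′ at the step yields the reflection amplitude r = (k₁ − k₂)/(k₁ + k₂) = 0.4308; thus R = |r|² = 0.1856, T = 0.8144.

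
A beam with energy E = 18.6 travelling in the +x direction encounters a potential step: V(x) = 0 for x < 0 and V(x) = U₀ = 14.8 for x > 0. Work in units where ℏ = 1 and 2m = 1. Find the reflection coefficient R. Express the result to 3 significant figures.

The wavenumbers are k₁ = √(2mE)/ℏ = 4.313 on the left and k₂ = √(2m(E − U₀))/ℏ = 1.949 on the right.
Continuity of ψ and ψ′ at the step yields the reflection amplitude r = (k₁ − k₂)/(k₁ + k₂) = 0.3774; thus R = |r|² = 0.1424, T = 0.8576.

R = 0.142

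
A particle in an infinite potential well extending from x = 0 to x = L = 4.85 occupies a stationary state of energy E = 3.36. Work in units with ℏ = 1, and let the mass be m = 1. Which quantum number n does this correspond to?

From E_n = n²π²ℏ²/(2mL²) invert to n = √(2mL²E)/(πℏ).
n = (4.85/π) × √(2 × 1 × 3.36) = 4.002 → n = 4.

n = 4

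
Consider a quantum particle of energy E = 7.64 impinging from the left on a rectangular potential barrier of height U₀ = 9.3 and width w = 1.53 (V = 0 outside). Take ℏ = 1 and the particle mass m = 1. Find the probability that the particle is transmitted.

T = 0.00888

E < U₀: inside the barrier ψ ∝ e^{±κx} with κ = √(2m(U₀ − E))/ℏ = 1.822.
κw = 2.788, sinh(κw) = 8.092.
Matching ψ, ψ′ at both faces gives T = [1 + U₀² sinh²(κw) / (4E(U₀ − E))]⁻¹ = 1/112.6 = 0.00888.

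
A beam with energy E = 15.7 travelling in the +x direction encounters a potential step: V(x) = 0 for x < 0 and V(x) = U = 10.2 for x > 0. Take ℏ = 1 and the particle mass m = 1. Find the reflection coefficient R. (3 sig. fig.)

On each side the TISE gives plane waves with k = √(2m(E − V))/ℏ: k₁ = √(2·1·15.7) = 5.604, k₂ = √(2·1·5.5) = 3.317.
Continuity of ψ and ψ′ at the step yields the reflection amplitude r = (k₁ − k₂)/(k₁ + k₂) = 0.2564; thus R = |r|² = 0.06573, T = 0.9343.

R = 0.0657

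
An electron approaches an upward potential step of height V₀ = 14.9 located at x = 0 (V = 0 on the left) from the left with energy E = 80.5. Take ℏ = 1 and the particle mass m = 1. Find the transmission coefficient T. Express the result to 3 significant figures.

T = 0.997

The wavenumbers are k₁ = √(2mE)/ℏ = 12.69 on the left and k₂ = √(2m(E − V₀))/ℏ = 11.45 on the right.
Matching ψ and ψ′ at x = 0 gives r = (k₁ − k₂)/(k₁ + k₂), so R = r² = 0.002614 and T = 1 − R = 0.9974.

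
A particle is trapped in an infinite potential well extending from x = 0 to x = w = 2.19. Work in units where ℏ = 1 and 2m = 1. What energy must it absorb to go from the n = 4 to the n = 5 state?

E_n = n²π²ℏ²/(2mw²), so ΔE = (5² − 4²) π²ℏ²/(2mw²).
ΔE = 9 × π² / (2 × 0.5 × 2.19²) = 18.52.

ΔE = 18.5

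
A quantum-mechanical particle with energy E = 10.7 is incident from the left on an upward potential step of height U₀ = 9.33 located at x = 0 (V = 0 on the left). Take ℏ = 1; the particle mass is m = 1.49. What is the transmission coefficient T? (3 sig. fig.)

T = 0.776

The wavenumbers are k₁ = √(2mE)/ℏ = 5.647 on the left and k₂ = √(2m(E − U₀))/ℏ = 2.021 on the right.
Matching ψ and ψ′ at x = 0 gives r = (k₁ − k₂)/(k₁ + k₂), so R = r² = 0.2237 and T = 1 − R = 0.7763.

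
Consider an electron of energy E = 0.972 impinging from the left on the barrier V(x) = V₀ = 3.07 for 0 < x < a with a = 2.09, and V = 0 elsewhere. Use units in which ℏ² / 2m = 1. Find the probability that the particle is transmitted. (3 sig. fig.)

T = 0.00810

E < V₀: inside the barrier ψ ∝ e^{±κx} with κ = √(2m(V₀ − E))/ℏ = 1.448.
κa = 3.027, sinh(κa) = 10.30.
Matching ψ, ψ′ at both faces gives T = [1 + V₀² sinh²(κa) / (4E(V₀ − E))]⁻¹ = 1/123.5 = 0.00810.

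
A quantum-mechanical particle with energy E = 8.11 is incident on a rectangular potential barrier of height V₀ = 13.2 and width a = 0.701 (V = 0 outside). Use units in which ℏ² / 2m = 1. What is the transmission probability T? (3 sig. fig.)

T = 0.149

Since E < V₀ the interior solution is evanescent with decay constant κ = √(2m(V₀ − E))/ℏ = 2.256.
κa = 1.582, sinh(κa) = 2.328.
Matching ψ, ψ′ at both faces gives T = [1 + V₀² sinh²(κa) / (4E(V₀ − E))]⁻¹ = 1/6.721 = 0.149.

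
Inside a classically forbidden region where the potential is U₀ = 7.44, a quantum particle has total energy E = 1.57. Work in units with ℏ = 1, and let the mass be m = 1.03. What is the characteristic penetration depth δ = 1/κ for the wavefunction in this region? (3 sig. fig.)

δ = 0.288

Since E < U₀ the TISE in this region is ψ'' = κ²ψ with κ = √(2m(U₀ − E))/ℏ.
κ = √(2 × 1.03 × 5.87) = 3.477. The penetration depth is δ = 1/κ = 0.288.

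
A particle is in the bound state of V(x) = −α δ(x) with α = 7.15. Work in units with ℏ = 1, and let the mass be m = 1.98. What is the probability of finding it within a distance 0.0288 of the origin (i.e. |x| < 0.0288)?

The normalised bound state is ψ = √κ e^{−κ|x|} with κ = mα/ℏ² = 14.16.
P(|x| < d) = ∫_{−d}^{d} κ e^{−2κ|x|} dx = 1 − e^{−2κd} = 1 − e^{−0.8154} = 0.5576.

P = 0.558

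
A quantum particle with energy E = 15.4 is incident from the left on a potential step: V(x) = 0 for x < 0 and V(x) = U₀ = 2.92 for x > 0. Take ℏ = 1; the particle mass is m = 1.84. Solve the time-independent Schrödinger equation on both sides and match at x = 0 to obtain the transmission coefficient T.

The wavenumbers are k₁ = √(2mE)/ℏ = 7.528 on the left and k₂ = √(2m(E − U₀))/ℏ = 6.777 on the right.
Continuity of ψ and ψ′ at the step yields the reflection amplitude r = (k₁ − k₂)/(k₁ + k₂) = 0.05251; thus R = |r|² = 0.002757, T = 0.9972.

T = 0.997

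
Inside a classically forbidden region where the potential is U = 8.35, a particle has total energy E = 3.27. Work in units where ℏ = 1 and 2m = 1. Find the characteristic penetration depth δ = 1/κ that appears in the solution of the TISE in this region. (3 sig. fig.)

Since E < U the TISE in this region is ψ'' = κ²ψ with κ = √(2m(U − E))/ℏ.
κ = √(2 × 0.5 × 5.08) = 2.254. The penetration depth is δ = 1/κ = 0.444.

δ = 0.444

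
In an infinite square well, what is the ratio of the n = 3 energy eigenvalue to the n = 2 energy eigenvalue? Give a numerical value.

2.25

E_n = n²π²ℏ²/(2mL²) so the ratio is n₂²/n₁² = 9/4 = 2.25.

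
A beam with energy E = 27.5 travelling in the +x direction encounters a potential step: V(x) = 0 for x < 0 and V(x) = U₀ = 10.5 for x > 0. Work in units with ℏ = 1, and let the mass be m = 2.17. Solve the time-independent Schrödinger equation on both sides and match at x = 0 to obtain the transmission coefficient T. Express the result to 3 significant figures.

T = 0.986

The wavenumbers are k₁ = √(2mE)/ℏ = 10.92 on the left and k₂ = √(2m(E − U₀))/ℏ = 8.590 on the right.
Continuity of ψ and ψ′ at the step yields the reflection amplitude r = (k₁ − k₂)/(k₁ + k₂) = 0.1197; thus R = |r|² = 0.01432, T = 0.9857.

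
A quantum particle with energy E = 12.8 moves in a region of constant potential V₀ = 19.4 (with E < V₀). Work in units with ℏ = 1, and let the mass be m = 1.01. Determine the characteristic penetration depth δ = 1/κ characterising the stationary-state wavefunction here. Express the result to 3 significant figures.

Since E < V₀ the TISE in this region is ψ'' = κ²ψ with κ = √(2m(V₀ − E))/ℏ.
κ = √(2 × 1.01 × 6.6) = 3.651. The penetration depth is δ = 1/κ = 0.274.

δ = 0.274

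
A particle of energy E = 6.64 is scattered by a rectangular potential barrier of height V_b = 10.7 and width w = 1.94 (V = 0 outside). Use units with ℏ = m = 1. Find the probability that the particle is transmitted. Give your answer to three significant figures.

Since E < V_b the interior solution is evanescent with decay constant κ = √(2m(V_b − E))/ℏ = 2.850.
κw = 5.528, sinh(κw) = 125.8.
The exact tunnelling result is T⁻¹ = 1 + V_b² sinh²(κw) / [4E(V_b − E)] = 16810, so T = 0.0000595.

T = 0.0000595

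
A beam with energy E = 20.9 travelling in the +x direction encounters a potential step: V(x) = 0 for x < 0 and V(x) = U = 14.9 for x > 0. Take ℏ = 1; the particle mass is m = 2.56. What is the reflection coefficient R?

R = 0.0914

On each side the TISE gives plane waves with k = √(2m(E − V))/ℏ: k₁ = √(2·2.56·20.9) = 10.34, k₂ = √(2·2.56·6) = 5.543.
Continuity of ψ and ψ′ at the step yields the reflection amplitude r = (k₁ − k₂)/(k₁ + k₂) = 0.3023; thus R = |r|² = 0.09136, T = 0.9086.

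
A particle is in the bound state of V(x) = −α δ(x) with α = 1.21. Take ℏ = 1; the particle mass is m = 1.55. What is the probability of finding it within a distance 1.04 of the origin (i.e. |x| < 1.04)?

The normalised bound state is ψ = √κ e^{−κ|x|} with κ = mα/ℏ² = 1.876.
P(|x| < d) = ∫_{−d}^{d} κ e^{−2κ|x|} dx = 1 − e^{−2κd} = 1 − e^{−3.901} = 0.9798.

P = 0.980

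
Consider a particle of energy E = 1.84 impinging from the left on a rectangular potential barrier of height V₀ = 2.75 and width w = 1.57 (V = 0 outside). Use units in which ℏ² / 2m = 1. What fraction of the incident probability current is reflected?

Since E < V₀ the interior solution is evanescent with decay constant κ = √(2m(V₀ − E))/ℏ = 0.9539.
κw = 1.498, sinh(κw) = 2.124.
The exact tunnelling result is T⁻¹ = 1 + V₀² sinh²(κw) / [4E(V₀ − E)] = 6.093, so T = 0.164.
R = 1 − T = 0.836.

R = 0.836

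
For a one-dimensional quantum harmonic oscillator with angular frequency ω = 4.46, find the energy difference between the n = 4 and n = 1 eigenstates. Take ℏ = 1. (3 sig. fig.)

E_n = ℏω(n + ½), so ΔE = (4 − 1) ℏω = 3 × 4.46 = 13.38.

ΔE = 13.4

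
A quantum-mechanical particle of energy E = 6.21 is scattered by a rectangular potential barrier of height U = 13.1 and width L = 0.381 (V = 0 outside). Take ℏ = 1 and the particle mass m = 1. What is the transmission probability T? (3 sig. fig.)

Since E < U the interior solution is evanescent with decay constant κ = √(2m(U − E))/ℏ = 3.712.
κL = 1.414, sinh(κL) = 1.935.
Matching ψ, ψ′ at both faces gives T = [1 + U² sinh²(κL) / (4E(U − E))]⁻¹ = 1/4.756 = 0.210.

T = 0.210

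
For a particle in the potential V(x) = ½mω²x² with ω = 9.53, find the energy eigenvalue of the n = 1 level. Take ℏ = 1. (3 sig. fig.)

E = 14.3

Using E_n = (n + ½)ℏω: E_1 = 1.5 × 9.53 = 14.30.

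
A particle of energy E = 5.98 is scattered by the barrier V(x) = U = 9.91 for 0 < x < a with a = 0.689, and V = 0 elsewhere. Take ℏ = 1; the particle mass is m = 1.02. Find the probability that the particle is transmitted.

E < U: inside the barrier ψ ∝ e^{±κx} with κ = √(2m(U − E))/ℏ = 2.831.
κa = 1.951, sinh(κa) = 3.446.
Matching ψ, ψ′ at both faces gives T = [1 + U² sinh²(κa) / (4E(U − E))]⁻¹ = 1/13.41 = 0.0746.

T = 0.0746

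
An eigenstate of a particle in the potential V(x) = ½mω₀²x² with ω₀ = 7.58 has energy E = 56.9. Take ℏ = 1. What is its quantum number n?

Invert E_n = (n + ½)ℏω₀: n = E/ℏω₀ − ½ = 7.007, so n = 7.

n = 7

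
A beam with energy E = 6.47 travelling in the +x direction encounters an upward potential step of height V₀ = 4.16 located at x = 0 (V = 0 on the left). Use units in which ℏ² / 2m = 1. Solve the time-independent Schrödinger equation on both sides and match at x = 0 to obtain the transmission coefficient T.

The wavenumbers are k₁ = √(2mE)/ℏ = 2.544 on the left and k₂ = √(2m(E − V₀))/ℏ = 1.520 on the right.
Matching ψ and ψ′ at x = 0 gives r = (k₁ − k₂)/(k₁ + k₂), so R = r² = 0.06347 and T = 1 − R = 0.9365.

T = 0.937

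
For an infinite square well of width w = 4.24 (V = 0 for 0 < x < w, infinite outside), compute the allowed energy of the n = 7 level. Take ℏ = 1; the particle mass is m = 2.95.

The infinite-well eigenfunctions ψ_n = √(2/w) sin(nπx/w) vanish at both walls, giving E_n = n²π²ℏ²/(2mw²).
E_7 = 7² × π² / (2 × 2.95 × 4.24²) = 4.559.

E = 4.56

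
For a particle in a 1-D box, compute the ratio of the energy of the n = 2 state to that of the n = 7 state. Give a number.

E_n = n²π²ℏ²/(2mL²) so the ratio is n₂²/n₁² = 4/49 = 0.0816327.

0.0816327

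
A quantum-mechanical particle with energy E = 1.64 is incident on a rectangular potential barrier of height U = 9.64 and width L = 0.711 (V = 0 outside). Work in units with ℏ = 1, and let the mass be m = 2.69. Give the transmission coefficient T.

T = 0.000201

E < U: inside the barrier ψ ∝ e^{±κx} with κ = √(2m(U − E))/ℏ = 6.560.
κL = 4.665, sinh(κL) = 53.05.
The exact tunnelling result is T⁻¹ = 1 + U² sinh²(κL) / [4E(U − E)] = 4985, so T = 0.000201.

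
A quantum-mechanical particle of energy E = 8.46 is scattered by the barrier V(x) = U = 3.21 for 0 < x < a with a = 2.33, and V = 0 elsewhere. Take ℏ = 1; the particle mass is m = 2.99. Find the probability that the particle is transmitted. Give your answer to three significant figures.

T = 0.987

Above the barrier the interior wavenumber is k₂ = √(2m(E − U))/ℏ = 5.603, giving phase k₂a = 13.06.
Matching at both interfaces gives T⁻¹ = 1 + U² sin²(k₂a) / [4E(E − U)] = 1.013, hence T = 0.987.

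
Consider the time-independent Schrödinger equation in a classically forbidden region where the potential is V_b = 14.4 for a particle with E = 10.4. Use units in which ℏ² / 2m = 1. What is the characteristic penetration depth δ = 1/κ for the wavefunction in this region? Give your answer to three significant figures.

Since E < V_b the TISE in this region is ψ'' = κ²ψ with κ = √(2m(V_b − E))/ℏ.
κ = √(2 × 0.5 × 4) = 2.000. The penetration depth is δ = 1/κ = 0.500.

δ = 0.500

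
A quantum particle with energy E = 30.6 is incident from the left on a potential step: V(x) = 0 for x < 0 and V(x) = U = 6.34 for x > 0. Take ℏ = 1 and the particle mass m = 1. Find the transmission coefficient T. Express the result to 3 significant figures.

T = 0.997

On each side the TISE gives plane waves with k = √(2m(E − V))/ℏ: k₁ = √(2·1·30.6) = 7.823, k₂ = √(2·1·24.26) = 6.966.
Continuity of ψ and ψ′ at the step yields the reflection amplitude r = (k₁ − k₂)/(k₁ + k₂) = 0.05798; thus R = |r|² = 0.003361, T = 0.9966.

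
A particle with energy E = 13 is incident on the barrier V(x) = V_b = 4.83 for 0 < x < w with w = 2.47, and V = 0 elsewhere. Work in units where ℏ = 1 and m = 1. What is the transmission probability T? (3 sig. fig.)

Above the barrier the interior wavenumber is k₂ = √(2m(E − V_b))/ℏ = 4.042, giving phase k₂w = 9.984.
Matching at both interfaces gives T⁻¹ = 1 + V_b² sin²(k₂w) / [4E(E − V_b)] = 1.015, hence T = 0.985.

T = 0.985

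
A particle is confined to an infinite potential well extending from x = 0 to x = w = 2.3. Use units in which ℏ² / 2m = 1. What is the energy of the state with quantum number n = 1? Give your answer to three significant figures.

E = 1.87

Requiring ψ(0) = ψ(w) = 0 quantises k = nπ/w, hence E_n = ℏ²k²/2m = n²π²ℏ²/(2mw²).
E_1 = 1² × π² / (2 × 0.5 × 2.3²) = 1.866.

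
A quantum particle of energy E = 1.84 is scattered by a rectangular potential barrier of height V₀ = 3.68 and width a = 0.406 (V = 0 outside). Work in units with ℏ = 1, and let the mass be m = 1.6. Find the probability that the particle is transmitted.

T = 0.430

Since E < V₀ the interior solution is evanescent with decay constant κ = √(2m(V₀ − E))/ℏ = 2.427.
κa = 0.9852, sinh(κa) = 1.152.
The exact tunnelling result is T⁻¹ = 1 + V₀² sinh²(κa) / [4E(V₀ − E)] = 2.328, so T = 0.430.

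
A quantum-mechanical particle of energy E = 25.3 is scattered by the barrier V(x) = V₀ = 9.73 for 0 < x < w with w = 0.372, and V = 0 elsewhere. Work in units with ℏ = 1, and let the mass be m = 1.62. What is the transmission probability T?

T = 0.986

E > V₀: inside the barrier k₂ = √(2m(E − V₀))/ℏ = 7.103, k₂w = 2.642.
T = [1 + V₀² sin²(k₂w) / (4E(E − V₀))]⁻¹ = 1/1.014 = 0.986.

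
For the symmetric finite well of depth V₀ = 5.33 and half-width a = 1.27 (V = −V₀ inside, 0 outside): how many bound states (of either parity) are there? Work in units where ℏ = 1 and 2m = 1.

Define the well-strength parameter z₀ = (a/ℏ)√(2mV₀) = 1.27 × √(2·0.5·5.33) = 2.932.
The even/odd transcendental equations gain one root per π/2 in z₀, giving N = 1 + ⌊2z₀/π⌋ = 1 + ⌊1.867⌋ = 2.

N = 2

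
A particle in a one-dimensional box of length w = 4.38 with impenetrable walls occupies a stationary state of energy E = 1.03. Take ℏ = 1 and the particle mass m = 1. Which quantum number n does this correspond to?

From E_n = n²π²ℏ²/(2mw²) invert to n = √(2mw²E)/(πℏ).
n = (4.38/π) × √(2 × 1 × 1.03) = 2.001 → n = 2.

n = 2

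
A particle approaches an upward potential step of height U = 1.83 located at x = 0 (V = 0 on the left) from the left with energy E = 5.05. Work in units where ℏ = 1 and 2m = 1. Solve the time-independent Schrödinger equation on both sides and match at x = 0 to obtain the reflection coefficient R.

The wavenumbers are k₁ = √(2mE)/ℏ = 2.247 on the left and k₂ = √(2m(E − U))/ℏ = 1.794 on the right.
Matching ψ and ψ′ at x = 0 gives r = (k₁ − k₂)/(k₁ + k₂), so R = r² = 0.01255 and T = 1 − R = 0.9874.

R = 0.0126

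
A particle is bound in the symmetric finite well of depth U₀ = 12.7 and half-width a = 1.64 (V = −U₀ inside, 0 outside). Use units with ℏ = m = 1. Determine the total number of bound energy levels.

The dimensionless depth is z₀ = a√(2mU₀)/ℏ = 1.64 × √(25.40) = 8.265.
A new bound state (alternating even/odd) appears each time z₀ passes a multiple of π/2, so N = ⌊2z₀/π⌋ + 1 = ⌊5.262⌋ + 1 = 6.

N = 6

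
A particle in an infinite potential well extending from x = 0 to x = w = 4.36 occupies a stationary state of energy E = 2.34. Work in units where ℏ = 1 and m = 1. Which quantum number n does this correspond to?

From E_n = n²π²ℏ²/(2mw²) invert to n = √(2mw²E)/(πℏ).
n = (4.36/π) × √(2 × 1 × 2.34) = 3.002 → n = 3.

n = 3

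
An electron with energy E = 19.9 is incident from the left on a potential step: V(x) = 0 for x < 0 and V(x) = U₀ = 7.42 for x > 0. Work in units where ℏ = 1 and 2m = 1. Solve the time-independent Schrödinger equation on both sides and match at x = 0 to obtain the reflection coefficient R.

R = 0.0135

On each side the TISE gives plane waves with k = √(2m(E − V))/ℏ: k₁ = √(2·½·19.9) = 4.461, k₂ = √(2·½·12.48) = 3.533.
Continuity of ψ and ψ′ at the step yields the reflection amplitude r = (k₁ − k₂)/(k₁ + k₂) = 0.1161; thus R = |r|² = 0.01348, T = 0.9865.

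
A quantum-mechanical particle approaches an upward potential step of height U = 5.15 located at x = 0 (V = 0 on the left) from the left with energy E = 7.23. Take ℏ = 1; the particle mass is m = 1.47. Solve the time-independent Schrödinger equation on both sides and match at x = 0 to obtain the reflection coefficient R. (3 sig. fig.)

R = 0.0911

On each side the TISE gives plane waves with k = √(2m(E − V))/ℏ: k₁ = √(2·1.47·7.23) = 4.610, k₂ = √(2·1.47·2.08) = 2.473.
Continuity of ψ and ψ′ at the step yields the reflection amplitude r = (k₁ − k₂)/(k₁ + k₂) = 0.3018; thus R = |r|² = 0.09107, T = 0.9089.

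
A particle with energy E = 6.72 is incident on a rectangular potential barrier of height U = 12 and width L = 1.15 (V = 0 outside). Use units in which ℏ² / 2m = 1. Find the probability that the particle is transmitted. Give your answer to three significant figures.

E < U: inside the barrier ψ ∝ e^{±κx} with κ = √(2m(U − E))/ℏ = 2.298.
κL = 2.642, sinh(κL) = 6.989.
Matching ψ, ψ′ at both faces gives T = [1 + U² sinh²(κL) / (4E(U − E))]⁻¹ = 1/50.55 = 0.0198.

T = 0.0198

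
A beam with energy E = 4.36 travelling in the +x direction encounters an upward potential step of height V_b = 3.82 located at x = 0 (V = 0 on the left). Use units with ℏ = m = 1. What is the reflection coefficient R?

The wavenumbers are k₁ = √(2mE)/ℏ = 2.953 on the left and k₂ = √(2m(E − V_b))/ℏ = 1.039 on the right.
Continuity of ψ and ψ′ at the step yields the reflection amplitude r = (k₁ − k₂)/(k₁ + k₂) = 0.4794; thus R = |r|² = 0.2298, T = 0.7702.

R = 0.230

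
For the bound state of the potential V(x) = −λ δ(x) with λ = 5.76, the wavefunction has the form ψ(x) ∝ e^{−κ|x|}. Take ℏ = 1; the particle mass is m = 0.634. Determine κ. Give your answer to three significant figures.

κ = 3.65

Integrating the TISE across x = 0 gives the cusp condition ψ'(0⁺) − ψ'(0⁻) = −(2mλ/ℏ²)ψ(0).
With ψ ∝ e^{−κ|x|} this yields −2κ = −2mλ/ℏ², so κ = mλ/ℏ² = 3.652.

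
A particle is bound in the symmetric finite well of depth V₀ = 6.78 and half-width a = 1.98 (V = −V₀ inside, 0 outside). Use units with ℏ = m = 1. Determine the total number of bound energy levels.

Define the well-strength parameter z₀ = (a/ℏ)√(2mV₀) = 1.98 × √(2·1·6.78) = 7.291.
A new bound state (alternating even/odd) appears each time z₀ passes a multiple of π/2, so N = ⌊2z₀/π⌋ + 1 = ⌊4.642⌋ + 1 = 5.

N = 5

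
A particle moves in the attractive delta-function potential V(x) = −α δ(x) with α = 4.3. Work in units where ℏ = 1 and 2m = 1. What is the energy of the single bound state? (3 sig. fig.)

The bound state is ψ(x) = √κ e^{−κ|x|}. The derivative jump ψ'(0⁺) − ψ'(0⁻) = −(2mα/ℏ²)ψ(0) fixes κ = mα/ℏ² = 2.150.
Then E = −ℏ²κ²/(2m) = −mα²/(2ℏ²) = -4.623.

E = -4.62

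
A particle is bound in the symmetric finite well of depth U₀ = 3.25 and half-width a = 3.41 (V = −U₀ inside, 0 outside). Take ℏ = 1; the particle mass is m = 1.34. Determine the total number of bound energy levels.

The dimensionless depth is z₀ = a√(2mU₀)/ℏ = 3.41 × √(8.710) = 10.06.
A new bound state (alternating even/odd) appears each time z₀ passes a multiple of π/2, so N = ⌊2z₀/π⌋ + 1 = ⌊6.407⌋ + 1 = 7.

N = 7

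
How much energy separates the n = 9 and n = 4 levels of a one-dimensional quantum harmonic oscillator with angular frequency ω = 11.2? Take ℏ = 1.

E_n = ℏω(n + ½), so ΔE = (9 − 4) ℏω = 5 × 11.2 = 56.00.

ΔE = 56.0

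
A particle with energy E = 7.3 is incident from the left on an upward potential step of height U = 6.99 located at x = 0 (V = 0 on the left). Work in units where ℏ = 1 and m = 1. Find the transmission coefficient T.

The wavenumbers are k₁ = √(2mE)/ℏ = 3.821 on the left and k₂ = √(2m(E − U))/ℏ = 0.7874 on the right.
Continuity of ψ and ψ′ at the step yields the reflection amplitude r = (k₁ − k₂)/(k₁ + k₂) = 0.6583; thus R = |r|² = 0.4333, T = 0.5667.

T = 0.567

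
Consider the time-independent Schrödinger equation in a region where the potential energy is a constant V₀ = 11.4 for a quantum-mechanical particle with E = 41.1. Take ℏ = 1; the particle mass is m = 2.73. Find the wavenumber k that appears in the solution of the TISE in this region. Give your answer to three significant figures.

k = 12.7

With E > V₀ the solution is oscillatory, ψ ∝ e^{±ikx} with k = √(2m(E − V₀))/ℏ.
k = √(2 × 2.73 × 29.7) = 12.73.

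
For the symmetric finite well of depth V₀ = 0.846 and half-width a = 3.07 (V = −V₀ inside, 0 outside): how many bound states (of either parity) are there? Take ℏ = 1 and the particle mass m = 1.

N = 3

The dimensionless depth is z₀ = a√(2mV₀)/ℏ = 3.07 × √(1.692) = 3.993.
The even/odd transcendental equations gain one root per π/2 in z₀, giving N = 1 + ⌊2z₀/π⌋ = 1 + ⌊2.542⌋ = 3.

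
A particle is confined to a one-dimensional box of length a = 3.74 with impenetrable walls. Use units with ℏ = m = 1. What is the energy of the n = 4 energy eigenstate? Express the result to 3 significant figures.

E = 5.64

Requiring ψ(0) = ψ(a) = 0 quantises k = nπ/a, hence E_n = ℏ²k²/2m = n²π²ℏ²/(2ma²).
E_4 = 4² × π² / (2 × 1 × 3.74²) = 5.645.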